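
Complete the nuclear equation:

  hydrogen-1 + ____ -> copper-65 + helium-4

Conserve mass number: 1 + A = 65 + 4, so A = 68.
Conserve atomic number: 1 + Z = 29 + 2, so Z = 30.
Z = 30 is zinc, so the species is zinc-68.

Zn-68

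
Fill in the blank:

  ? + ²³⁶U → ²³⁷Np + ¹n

deuteron

Conserve mass number: A + 236 = 237 + 1, so A = 2.
Conserve atomic number: Z + 92 = 93 + 0, so Z = 1.
A = 2 and Z = 1 is ²H — a deuteron.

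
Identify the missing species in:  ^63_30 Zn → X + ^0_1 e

Conserve mass number: 63 = A + 0, so A = 63.
Conserve atomic number: 30 = Z + 1, so Z = 29.
Z = 29 is copper, so the species is ^63_29 Cu.

Cu-63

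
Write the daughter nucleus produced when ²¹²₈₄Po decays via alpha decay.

Pb-208

Alpha decay: mass number changes by -4, atomic number by -2.
A: 212 − 4 = 208; Z: 84 − 2 = 82.
Z = 82 is lead, so the daughter is ²⁰⁸₈₂Pb.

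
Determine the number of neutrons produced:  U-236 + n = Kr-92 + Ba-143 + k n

2

Conserve mass number: 237 = 92 + 143 + k, so k = 237 − 235 = 2.
Check atomic number: 92 = 36 + 56 + 0 = 92. ✓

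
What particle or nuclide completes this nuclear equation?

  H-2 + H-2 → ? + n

He-3

Conserve mass number: 2 + 2 = A + 1, so A = 3.
Conserve atomic number: 1 + 1 = Z + 0, so Z = 2.
Z = 2 is helium, so the species is He-3.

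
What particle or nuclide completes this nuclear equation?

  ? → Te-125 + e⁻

Sb-125

Conserve mass number: A = 125 + 0, so A = 125.
Conserve atomic number: Z = 52 − 1, so Z = 51.
Z = 51 is antimony, so the species is Sb-125.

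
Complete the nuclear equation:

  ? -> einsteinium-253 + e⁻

Conserve mass number: A = 253 + 0, so A = 253.
Conserve atomic number: Z = 99 − 1, so Z = 98.
Z = 98 is californium, so the species is californium-253.

Cf-253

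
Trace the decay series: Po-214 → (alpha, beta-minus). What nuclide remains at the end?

Bi-210

Start: (A, Z) = (214, 84).
After α: (210, 82).
After β⁻: (210, 83).
Z = 83 is bismuth.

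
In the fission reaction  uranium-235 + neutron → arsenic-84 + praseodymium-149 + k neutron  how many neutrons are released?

Conserve mass number: 236 = 84 + 149 + k, so k = 236 − 233 = 3.
Check atomic number: 92 = 33 + 59 + 0 = 92. ✓

3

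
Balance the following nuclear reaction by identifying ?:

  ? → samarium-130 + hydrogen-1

Conserve mass number: A = 130 + 1, so A = 131.
Conserve atomic number: Z = 62 + 1, so Z = 63.
Z = 63 is europium, so the species is europium-131.

Eu-131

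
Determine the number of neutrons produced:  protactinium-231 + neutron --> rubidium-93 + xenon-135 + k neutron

4

Conserve mass number: 232 = 93 + 135 + k, so k = 232 − 228 = 4.
Check atomic number: 91 = 37 + 54 + 0 = 91. ✓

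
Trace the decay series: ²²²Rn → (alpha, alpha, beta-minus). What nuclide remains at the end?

Bi-214

Start: (A, Z) = (222, 86).
After α: (218, 84).
After α: (214, 82).
After β⁻: (214, 83).
Z = 83 is bismuth.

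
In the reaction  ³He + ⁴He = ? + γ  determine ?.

Conserve mass number: 3 + 4 = A + 0, so A = 7.
Conserve atomic number: 2 + 2 = Z + 0, so Z = 4.
Z = 4 is beryllium, so the species is ⁷Be.

Be-7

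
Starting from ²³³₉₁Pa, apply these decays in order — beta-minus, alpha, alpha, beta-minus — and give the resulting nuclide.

Start: (A, Z) = (233, 91).
After β⁻: (233, 92).
After α: (229, 90).
After α: (225, 88).
After β⁻: (225, 89).
Z = 89 is actinium.

Ac-225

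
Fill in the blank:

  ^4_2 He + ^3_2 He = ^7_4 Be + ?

Conserve mass number: 4 + 3 = 7 + A, so A = 0.
Conserve atomic number: 2 + 2 = 4 + Z, so Z = 0.
A = 0 and Z = 0 is ^0_0 γ — a gamma ray.

gamma ray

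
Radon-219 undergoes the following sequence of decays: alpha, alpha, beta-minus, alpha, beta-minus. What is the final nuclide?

Pb-207

Start: (A, Z) = (219, 86).
After α: (215, 84).
After α: (211, 82).
After β⁻: (211, 83).
After α: (207, 81).
After β⁻: (207, 82).
Z = 82 is lead.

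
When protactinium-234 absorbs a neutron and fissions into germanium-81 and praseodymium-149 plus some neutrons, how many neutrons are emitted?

Conserve mass number: 235 = 81 + 149 + k, so k = 235 − 230 = 5.
Check atomic number: 91 = 32 + 59 + 0 = 91. ✓

5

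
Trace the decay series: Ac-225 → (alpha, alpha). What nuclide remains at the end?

At-217

Start: (A, Z) = (225, 89).
After α: (221, 87).
After α: (217, 85).
Z = 85 is astatine.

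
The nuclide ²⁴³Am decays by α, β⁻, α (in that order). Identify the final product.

Start: (A, Z) = (243, 95).
After α: (239, 93).
After β⁻: (239, 94).
After α: (235, 92).
Z = 92 is uranium.

U-235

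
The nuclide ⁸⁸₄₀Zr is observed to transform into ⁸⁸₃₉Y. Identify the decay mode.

beta-plus decay or electron capture

ΔA = 88 − 88 = 0; ΔZ = 39 − 40 = -1.
A is unchanged and Z drops by 1 — a proton has become a neutron (β⁺ emission or electron capture).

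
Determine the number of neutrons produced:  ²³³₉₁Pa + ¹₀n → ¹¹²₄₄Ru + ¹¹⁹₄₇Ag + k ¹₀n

3

Conserve mass number: 234 = 112 + 119 + k, so k = 234 − 231 = 3.
Check atomic number: 91 = 44 + 47 + 0 = 91. ✓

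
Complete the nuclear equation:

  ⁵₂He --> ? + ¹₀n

He-4

Conserve mass number: 5 = A + 1, so A = 4.
Conserve atomic number: 2 = Z + 0, so Z = 2.
A = 4 and Z = 2 is ⁴₂He — an alpha particle.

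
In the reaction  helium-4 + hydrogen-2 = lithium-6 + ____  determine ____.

Conserve mass number: 4 + 2 = 6 + A, so A = 0.
Conserve atomic number: 2 + 1 = 3 + Z, so Z = 0.
A = 0 and Z = 0 is γ — a gamma ray.

gamma ray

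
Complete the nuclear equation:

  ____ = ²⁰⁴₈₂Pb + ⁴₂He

Conserve mass number: A = 204 + 4, so A = 208.
Conserve atomic number: Z = 82 + 2, so Z = 84.
Z = 84 is polonium, so the species is ²⁰⁸₈₄Po.

Po-208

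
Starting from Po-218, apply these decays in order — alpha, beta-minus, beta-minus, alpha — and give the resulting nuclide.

Start: (A, Z) = (218, 84).
After α: (214, 82).
After β⁻: (214, 83).
After β⁻: (214, 84).
After α: (210, 82).
Z = 82 is lead.

Pb-210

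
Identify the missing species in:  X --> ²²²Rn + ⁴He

Conserve mass number: A = 222 + 4, so A = 226.
Conserve atomic number: Z = 86 + 2, so Z = 88.
Z = 88 is radium, so the species is ²²⁶Ra.

Ra-226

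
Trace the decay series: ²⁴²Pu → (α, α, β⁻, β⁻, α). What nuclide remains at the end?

Start: (A, Z) = (242, 94).
After α: (238, 92).
After α: (234, 90).
After β⁻: (234, 91).
After β⁻: (234, 92).
After α: (230, 90).
Z = 90 is thorium.

Th-230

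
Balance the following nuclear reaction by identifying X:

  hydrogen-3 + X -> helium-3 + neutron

Conserve mass number: 3 + A = 3 + 1, so A = 1.
Conserve atomic number: 1 + Z = 2 + 0, so Z = 1.
A = 1 and Z = 1 is hydrogen-1 — a proton.

proton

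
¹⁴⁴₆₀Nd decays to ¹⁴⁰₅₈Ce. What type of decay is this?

alpha decay

ΔA = 140 − 144 = -4; ΔZ = 58 − 60 = -2.
A drops by 4 and Z drops by 2 — the signature of alpha emission.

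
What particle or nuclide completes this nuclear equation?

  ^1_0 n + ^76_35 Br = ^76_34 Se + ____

Conserve mass number: 1 + 76 = 76 + A, so A = 1.
Conserve atomic number: 0 + 35 = 34 + Z, so Z = 1.
A = 1 and Z = 1 is ^1_1 H — a proton.

proton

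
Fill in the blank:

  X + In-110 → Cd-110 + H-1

Conserve mass number: A + 110 = 110 + 1, so A = 1.
Conserve atomic number: Z + 49 = 48 + 1, so Z = 0.
A = 1 and Z = 0 is n — a neutron.

neutron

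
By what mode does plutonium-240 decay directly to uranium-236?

alpha decay

ΔA = 236 − 240 = -4; ΔZ = 92 − 94 = -2.
A drops by 4 and Z drops by 2 — the signature of alpha emission.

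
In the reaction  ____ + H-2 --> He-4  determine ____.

deuteron

Conserve mass number: A + 2 = 4, so A = 2.
Conserve atomic number: Z + 1 = 2, so Z = 1.
A = 2 and Z = 1 is H-2 — a deuteron.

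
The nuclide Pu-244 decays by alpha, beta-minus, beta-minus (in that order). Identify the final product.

Start: (A, Z) = (244, 94).
After α: (240, 92).
After β⁻: (240, 93).
After β⁻: (240, 94).
Z = 94 is plutonium.

Pu-240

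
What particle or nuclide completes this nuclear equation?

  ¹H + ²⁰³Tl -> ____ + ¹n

Conserve mass number: 1 + 203 = A + 1, so A = 203.
Conserve atomic number: 1 + 81 = Z + 0, so Z = 82.
Z = 82 is lead, so the species is ²⁰³Pb.

Pb-203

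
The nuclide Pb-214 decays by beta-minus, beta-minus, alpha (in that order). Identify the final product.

Start: (A, Z) = (214, 82).
After β⁻: (214, 83).
After β⁻: (214, 84).
After α: (210, 82).
Z = 82 is lead.

Pb-210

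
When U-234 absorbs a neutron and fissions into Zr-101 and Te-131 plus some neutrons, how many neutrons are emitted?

Conserve mass number: 235 = 101 + 131 + k, so k = 235 − 232 = 3.
Check atomic number: 92 = 40 + 52 + 0 = 92. ✓

3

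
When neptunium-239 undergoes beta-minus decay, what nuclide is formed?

Pu-239

Beta-minus decay: mass number changes by +0, atomic number by +1.
A: 239 = 239; Z: 93 + 1 = 94.
Z = 94 is plutonium, so the daughter is plutonium-239.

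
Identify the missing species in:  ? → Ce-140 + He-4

Conserve mass number: A = 140 + 4, so A = 144.
Conserve atomic number: Z = 58 + 2, so Z = 60.
Z = 60 is neodymium, so the species is Nd-144.

Nd-144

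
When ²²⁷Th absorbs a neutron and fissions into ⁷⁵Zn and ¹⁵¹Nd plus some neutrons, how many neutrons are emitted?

Conserve mass number: 228 = 75 + 151 + k, so k = 228 − 226 = 2.
Check atomic number: 90 = 30 + 60 + 0 = 90. ✓

2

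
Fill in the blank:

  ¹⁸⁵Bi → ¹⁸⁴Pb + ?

Conserve mass number: 185 = 184 + A, so A = 1.
Conserve atomic number: 83 = 82 + Z, so Z = 1.
A = 1 and Z = 1 is ¹H — a proton.

proton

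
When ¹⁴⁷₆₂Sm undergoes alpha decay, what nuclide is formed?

Alpha decay: mass number changes by -4, atomic number by -2.
A: 147 − 4 = 143; Z: 62 − 2 = 60.
Z = 60 is neodymium, so the daughter is ¹⁴³₆₀Nd.

Nd-143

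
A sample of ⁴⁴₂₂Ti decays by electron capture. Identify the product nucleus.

Sc-44

Electron capture: mass number changes by +0, atomic number by -1.
A: 44 = 44; Z: 22 − 1 = 21.
Z = 21 is scandium, so the daughter is ⁴⁴₂₁Sc.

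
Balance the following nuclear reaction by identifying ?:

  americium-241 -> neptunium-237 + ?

Conserve mass number: 241 = 237 + A, so A = 4.
Conserve atomic number: 95 = 93 + Z, so Z = 2.
A = 4 and Z = 2 is helium-4 — an alpha particle.

alpha particle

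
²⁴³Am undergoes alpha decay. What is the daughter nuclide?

Alpha decay: mass number changes by -4, atomic number by -2.
A: 243 − 4 = 239; Z: 95 − 2 = 93.
Z = 93 is neptunium, so the daughter is ²³⁹Np.

Np-239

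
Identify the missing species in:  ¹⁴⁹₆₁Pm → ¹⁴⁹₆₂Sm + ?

beta-minus particle

Conserve mass number: 149 = 149 + A, so A = 0.
Conserve atomic number: 61 = 62 + Z, so Z = -1.
A = 0 and Z = -1 is ⁰₋₁e — a beta-minus particle.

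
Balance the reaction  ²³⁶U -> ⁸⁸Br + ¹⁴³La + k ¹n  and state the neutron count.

Conserve mass number: 236 = 88 + 143 + k, so k = 236 − 231 = 5.
Check atomic number: 92 = 35 + 57 + 0 = 92. ✓

5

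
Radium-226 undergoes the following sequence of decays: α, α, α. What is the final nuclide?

Pb-214

Start: (A, Z) = (226, 88).
After α: (222, 86).
After α: (218, 84).
After α: (214, 82).
Z = 82 is lead.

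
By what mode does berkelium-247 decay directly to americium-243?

ΔA = 243 − 247 = -4; ΔZ = 95 − 97 = -2.
A drops by 4 and Z drops by 2 — the signature of alpha emission.

alpha decay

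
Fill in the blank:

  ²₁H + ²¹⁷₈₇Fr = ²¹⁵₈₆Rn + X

Conserve mass number: 2 + 217 = 215 + A, so A = 4.
Conserve atomic number: 1 + 87 = 86 + Z, so Z = 2.
A = 4 and Z = 2 is ⁴₂He — an alpha particle.

alpha particle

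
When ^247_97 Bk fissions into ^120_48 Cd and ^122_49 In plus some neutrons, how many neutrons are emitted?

Conserve mass number: 247 = 120 + 122 + k, so k = 247 − 242 = 5.
Check atomic number: 97 = 48 + 49 + 0 = 97. ✓

5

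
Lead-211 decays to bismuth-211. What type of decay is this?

beta-minus decay

ΔA = 211 − 211 = 0; ΔZ = 83 − 82 = +1.
A is unchanged and Z rises by 1 — a neutron has become a proton (β⁻ decay).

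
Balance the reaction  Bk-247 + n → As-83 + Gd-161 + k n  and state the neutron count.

4

Conserve mass number: 248 = 83 + 161 + k, so k = 248 − 244 = 4.
Check atomic number: 97 = 33 + 64 + 0 = 97. ✓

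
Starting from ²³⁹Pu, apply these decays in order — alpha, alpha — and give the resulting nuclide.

Start: (A, Z) = (239, 94).
After α: (235, 92).
After α: (231, 90).
Z = 90 is thorium.

Th-231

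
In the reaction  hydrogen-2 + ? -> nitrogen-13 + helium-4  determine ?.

O-15

Conserve mass number: 2 + A = 13 + 4, so A = 15.
Conserve atomic number: 1 + Z = 7 + 2, so Z = 8.
Z = 8 is oxygen, so the species is oxygen-15.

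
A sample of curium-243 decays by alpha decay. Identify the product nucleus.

Alpha decay: mass number changes by -4, atomic number by -2.
A: 243 − 4 = 239; Z: 96 − 2 = 94.
Z = 94 is plutonium, so the daughter is plutonium-239.

Pu-239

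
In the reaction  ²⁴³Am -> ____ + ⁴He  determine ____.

Np-239

Conserve mass number: 243 = A + 4, so A = 239.
Conserve atomic number: 95 = Z + 2, so Z = 93.
Z = 93 is neptunium, so the species is ²³⁹Np.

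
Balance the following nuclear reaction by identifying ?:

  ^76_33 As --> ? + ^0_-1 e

Conserve mass number: 76 = A + 0, so A = 76.
Conserve atomic number: 33 = Z − 1, so Z = 34.
Z = 34 is selenium, so the species is ^76_34 Se.

Se-76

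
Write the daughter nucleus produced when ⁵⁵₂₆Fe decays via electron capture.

Mn-55

Electron capture: mass number changes by +0, atomic number by -1.
A: 55 = 55; Z: 26 − 1 = 25.
Z = 25 is manganese, so the daughter is ⁵⁵₂₅Mn.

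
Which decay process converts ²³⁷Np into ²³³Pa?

alpha decay

ΔA = 233 − 237 = -4; ΔZ = 91 − 93 = -2.
A drops by 4 and Z drops by 2 — the signature of alpha emission.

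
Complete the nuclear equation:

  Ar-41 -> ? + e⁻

Conserve mass number: 41 = A + 0, so A = 41.
Conserve atomic number: 18 = Z − 1, so Z = 19.
Z = 19 is potassium, so the species is K-41.

K-41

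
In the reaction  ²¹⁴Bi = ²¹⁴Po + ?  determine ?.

Conserve mass number: 214 = 214 + A, so A = 0.
Conserve atomic number: 83 = 84 + Z, so Z = -1.
A = 0 and Z = -1 is e⁻ — a beta-minus particle.

beta-minus particle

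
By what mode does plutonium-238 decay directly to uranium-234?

alpha decay

ΔA = 234 − 238 = -4; ΔZ = 92 − 94 = -2.
A drops by 4 and Z drops by 2 — the signature of alpha emission.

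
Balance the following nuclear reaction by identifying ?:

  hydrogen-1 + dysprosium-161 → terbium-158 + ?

Conserve mass number: 1 + 161 = 158 + A, so A = 4.
Conserve atomic number: 1 + 66 = 65 + Z, so Z = 2.
A = 4 and Z = 2 is helium-4 — an alpha particle.

alpha particle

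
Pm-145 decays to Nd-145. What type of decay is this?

ΔA = 145 − 145 = 0; ΔZ = 60 − 61 = -1.
A is unchanged and Z drops by 1 — a proton has become a neutron (β⁺ emission or electron capture).

beta-plus decay or electron capture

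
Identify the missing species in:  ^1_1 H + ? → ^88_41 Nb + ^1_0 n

Conserve mass number: 1 + A = 88 + 1, so A = 88.
Conserve atomic number: 1 + Z = 41 + 0, so Z = 40.
Z = 40 is zirconium, so the species is ^88_40 Zr.

Zr-88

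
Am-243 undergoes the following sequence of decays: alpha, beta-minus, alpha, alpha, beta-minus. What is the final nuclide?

Pa-231

Start: (A, Z) = (243, 95).
After α: (239, 93).
After β⁻: (239, 94).
After α: (235, 92).
After α: (231, 90).
After β⁻: (231, 91).
Z = 91 is protactinium.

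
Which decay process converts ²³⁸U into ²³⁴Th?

alpha decay

ΔA = 234 − 238 = -4; ΔZ = 90 − 92 = -2.
A drops by 4 and Z drops by 2 — the signature of alpha emission.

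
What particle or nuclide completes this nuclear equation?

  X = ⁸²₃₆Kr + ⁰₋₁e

Conserve mass number: A = 82 + 0, so A = 82.
Conserve atomic number: Z = 36 − 1, so Z = 35.
Z = 35 is bromine, so the species is ⁸²₃₅Br.

Br-82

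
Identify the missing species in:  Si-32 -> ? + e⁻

Conserve mass number: 32 = A + 0, so A = 32.
Conserve atomic number: 14 = Z − 1, so Z = 15.
Z = 15 is phosphorus, so the species is P-32.

P-32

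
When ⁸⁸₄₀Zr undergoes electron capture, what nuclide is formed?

Electron capture: mass number changes by +0, atomic number by -1.
A: 88 = 88; Z: 40 − 1 = 39.
Z = 39 is yttrium, so the daughter is ⁸⁸₃₉Y.

Y-88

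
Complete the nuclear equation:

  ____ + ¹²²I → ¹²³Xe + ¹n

Conserve mass number: A + 122 = 123 + 1, so A = 2.
Conserve atomic number: Z + 53 = 54 + 0, so Z = 1.
A = 2 and Z = 1 is ²H — a deuteron.

deuteron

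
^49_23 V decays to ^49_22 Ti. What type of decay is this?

beta-plus decay or electron capture

ΔA = 49 − 49 = 0; ΔZ = 22 − 23 = -1.
A is unchanged and Z drops by 1 — a proton has become a neutron (β⁺ emission or electron capture).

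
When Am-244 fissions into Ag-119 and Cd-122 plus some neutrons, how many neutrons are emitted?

Conserve mass number: 244 = 119 + 122 + k, so k = 244 − 241 = 3.
Check atomic number: 95 = 47 + 48 + 0 = 95. ✓

3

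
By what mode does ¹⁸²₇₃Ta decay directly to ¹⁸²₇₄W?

ΔA = 182 − 182 = 0; ΔZ = 74 − 73 = +1.
A is unchanged and Z rises by 1 — a neutron has become a proton (β⁻ decay).

beta-minus decay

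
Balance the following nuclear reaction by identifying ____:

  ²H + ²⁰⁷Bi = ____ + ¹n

Conserve mass number: 2 + 207 = A + 1, so A = 208.
Conserve atomic number: 1 + 83 = Z + 0, so Z = 84.
Z = 84 is polonium, so the species is ²⁰⁸Po.

Po-208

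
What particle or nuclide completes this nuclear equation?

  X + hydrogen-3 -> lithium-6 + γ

Conserve mass number: A + 3 = 6 + 0, so A = 3.
Conserve atomic number: Z + 1 = 3 + 0, so Z = 2.
Z = 2 is helium, so the species is helium-3.

He-3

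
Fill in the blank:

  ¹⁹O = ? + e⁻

Conserve mass number: 19 = A + 0, so A = 19.
Conserve atomic number: 8 = Z − 1, so Z = 9.
Z = 9 is fluorine, so the species is ¹⁹F.

F-19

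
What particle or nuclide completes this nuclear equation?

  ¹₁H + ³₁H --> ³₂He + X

Conserve mass number: 1 + 3 = 3 + A, so A = 1.
Conserve atomic number: 1 + 1 = 2 + Z, so Z = 0.
A = 1 and Z = 0 is ¹₀n — a neutron.

neutron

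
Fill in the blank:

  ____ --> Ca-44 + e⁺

Sc-44

Conserve mass number: A = 44 + 0, so A = 44.
Conserve atomic number: Z = 20 + 1, so Z = 21.
Z = 21 is scandium, so the species is Sc-44.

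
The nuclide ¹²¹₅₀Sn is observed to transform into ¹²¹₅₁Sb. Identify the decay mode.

beta-minus decay

ΔA = 121 − 121 = 0; ΔZ = 51 − 50 = +1.
A is unchanged and Z rises by 1 — a neutron has become a proton (β⁻ decay).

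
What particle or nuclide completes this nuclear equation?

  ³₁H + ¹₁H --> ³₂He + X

neutron

Conserve mass number: 3 + 1 = 3 + A, so A = 1.
Conserve atomic number: 1 + 1 = 2 + Z, so Z = 0.
A = 1 and Z = 0 is ¹₀n — a neutron.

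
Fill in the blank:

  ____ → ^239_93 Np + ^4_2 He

Am-243

Conserve mass number: A = 239 + 4, so A = 243.
Conserve atomic number: Z = 93 + 2, so Z = 95.
Z = 95 is americium, so the species is ^243_95 Am.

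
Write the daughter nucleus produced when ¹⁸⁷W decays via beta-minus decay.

Beta-minus decay: mass number changes by +0, atomic number by +1.
A: 187 = 187; Z: 74 + 1 = 75.
Z = 75 is rhenium, so the daughter is ¹⁸⁷Re.

Re-187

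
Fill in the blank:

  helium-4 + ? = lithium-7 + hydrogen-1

Conserve mass number: 4 + A = 7 + 1, so A = 4.
Conserve atomic number: 2 + Z = 3 + 1, so Z = 2.
A = 4 and Z = 2 is helium-4 — an alpha particle.

alpha particle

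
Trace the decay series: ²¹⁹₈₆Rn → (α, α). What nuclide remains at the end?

Pb-211

Start: (A, Z) = (219, 86).
After α: (215, 84).
After α: (211, 82).
Z = 82 is lead.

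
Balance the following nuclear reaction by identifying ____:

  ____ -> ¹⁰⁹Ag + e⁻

Conserve mass number: A = 109 + 0, so A = 109.
Conserve atomic number: Z = 47 − 1, so Z = 46.
Z = 46 is palladium, so the species is ¹⁰⁹Pd.

Pd-109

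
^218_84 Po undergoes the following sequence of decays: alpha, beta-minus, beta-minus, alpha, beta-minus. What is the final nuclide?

Bi-210

Start: (A, Z) = (218, 84).
After α: (214, 82).
After β⁻: (214, 83).
After β⁻: (214, 84).
After α: (210, 82).
After β⁻: (210, 83).
Z = 83 is bismuth.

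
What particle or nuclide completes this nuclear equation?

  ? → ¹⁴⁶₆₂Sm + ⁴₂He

Gd-150

Conserve mass number: A = 146 + 4, so A = 150.
Conserve atomic number: Z = 62 + 2, so Z = 64.
Z = 64 is gadolinium, so the species is ¹⁵⁰₆₄Gd.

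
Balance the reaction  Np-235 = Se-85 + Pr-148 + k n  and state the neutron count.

2

Conserve mass number: 235 = 85 + 148 + k, so k = 235 − 233 = 2.
Check atomic number: 93 = 34 + 59 + 0 = 93. ✓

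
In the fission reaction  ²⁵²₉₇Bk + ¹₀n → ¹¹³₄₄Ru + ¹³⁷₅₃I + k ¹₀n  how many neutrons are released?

3

Conserve mass number: 253 = 113 + 137 + k, so k = 253 − 250 = 3.
Check atomic number: 97 = 44 + 53 + 0 = 97. ✓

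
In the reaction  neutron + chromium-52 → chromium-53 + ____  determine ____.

Conserve mass number: 1 + 52 = 53 + A, so A = 0.
Conserve atomic number: 0 + 24 = 24 + Z, so Z = 0.
A = 0 and Z = 0 is γ — a gamma ray.

gamma ray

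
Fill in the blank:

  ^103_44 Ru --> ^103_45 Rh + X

beta-minus particle

Conserve mass number: 103 = 103 + A, so A = 0.
Conserve atomic number: 44 = 45 + Z, so Z = -1.
A = 0 and Z = -1 is ^0_-1 e — a beta-minus particle.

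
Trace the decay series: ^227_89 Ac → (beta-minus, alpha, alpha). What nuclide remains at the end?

Start: (A, Z) = (227, 89).
After β⁻: (227, 90).
After α: (223, 88).
After α: (219, 86).
Z = 86 is radon.

Rn-219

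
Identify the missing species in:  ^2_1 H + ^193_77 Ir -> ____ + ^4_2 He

Conserve mass number: 2 + 193 = A + 4, so A = 191.
Conserve atomic number: 1 + 77 = Z + 2, so Z = 76.
Z = 76 is osmium, so the species is ^191_76 Os.

Os-191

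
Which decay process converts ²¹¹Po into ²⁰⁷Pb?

ΔA = 207 − 211 = -4; ΔZ = 82 − 84 = -2.
A drops by 4 and Z drops by 2 — the signature of alpha emission.

alpha decay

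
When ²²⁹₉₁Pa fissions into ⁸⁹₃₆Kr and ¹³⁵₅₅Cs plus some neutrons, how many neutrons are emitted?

5

Conserve mass number: 229 = 89 + 135 + k, so k = 229 − 224 = 5.
Check atomic number: 91 = 36 + 55 + 0 = 91. ✓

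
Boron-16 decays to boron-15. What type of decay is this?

neutron emission

ΔA = 15 − 16 = -1; ΔZ = 5 − 5 = +0.
A drops by 1 with Z unchanged — a neutron was emitted.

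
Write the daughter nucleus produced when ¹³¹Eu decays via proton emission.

Proton emission: mass number changes by -1, atomic number by -1.
A: 131 − 1 = 130; Z: 63 − 1 = 62.
Z = 62 is samarium, so the daughter is ¹³⁰Sm.

Sm-130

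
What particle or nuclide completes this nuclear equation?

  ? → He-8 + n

He-9

Conserve mass number: A = 8 + 1, so A = 9.
Conserve atomic number: Z = 2 + 0, so Z = 2.
Z = 2 is helium, so the species is He-9.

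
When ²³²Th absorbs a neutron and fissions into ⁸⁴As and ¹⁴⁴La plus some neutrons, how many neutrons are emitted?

5

Conserve mass number: 233 = 84 + 144 + k, so k = 233 − 228 = 5.
Check atomic number: 90 = 33 + 57 + 0 = 90. ✓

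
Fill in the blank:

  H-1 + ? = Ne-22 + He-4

Na-25

Conserve mass number: 1 + A = 22 + 4, so A = 25.
Conserve atomic number: 1 + Z = 10 + 2, so Z = 11.
Z = 11 is sodium, so the species is Na-25.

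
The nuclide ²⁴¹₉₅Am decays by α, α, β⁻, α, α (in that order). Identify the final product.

Ra-225

Start: (A, Z) = (241, 95).
After α: (237, 93).
After α: (233, 91).
After β⁻: (233, 92).
After α: (229, 90).
After α: (225, 88).
Z = 88 is radium.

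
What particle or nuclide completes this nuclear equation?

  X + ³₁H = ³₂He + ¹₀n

proton

Conserve mass number: A + 3 = 3 + 1, so A = 1.
Conserve atomic number: Z + 1 = 2 + 0, so Z = 1.
A = 1 and Z = 1 is ¹₁H — a proton.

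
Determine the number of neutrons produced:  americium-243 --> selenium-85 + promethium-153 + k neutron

5

Conserve mass number: 243 = 85 + 153 + k, so k = 243 − 238 = 5.
Check atomic number: 95 = 34 + 61 + 0 = 95. ✓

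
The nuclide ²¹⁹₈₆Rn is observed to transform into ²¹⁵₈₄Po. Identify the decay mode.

ΔA = 215 − 219 = -4; ΔZ = 84 − 86 = -2.
A drops by 4 and Z drops by 2 — the signature of alpha emission.

alpha decay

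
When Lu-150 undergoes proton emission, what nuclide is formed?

Yb-149

Proton emission: mass number changes by -1, atomic number by -1.
A: 150 − 1 = 149; Z: 71 − 1 = 70.
Z = 70 is ytterbium, so the daughter is Yb-149.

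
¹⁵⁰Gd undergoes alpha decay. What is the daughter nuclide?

Alpha decay: mass number changes by -4, atomic number by -2.
A: 150 − 4 = 146; Z: 64 − 2 = 62.
Z = 62 is samarium, so the daughter is ¹⁴⁶Sm.

Sm-146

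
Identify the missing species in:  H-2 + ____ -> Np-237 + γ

Conserve mass number: 2 + A = 237 + 0, so A = 235.
Conserve atomic number: 1 + Z = 93 + 0, so Z = 92.
Z = 92 is uranium, so the species is U-235.

U-235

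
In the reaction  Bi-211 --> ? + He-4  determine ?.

Tl-207

Conserve mass number: 211 = A + 4, so A = 207.
Conserve atomic number: 83 = Z + 2, so Z = 81.
Z = 81 is thallium, so the species is Tl-207.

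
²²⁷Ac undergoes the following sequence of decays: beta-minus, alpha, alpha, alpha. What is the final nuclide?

Po-215

Start: (A, Z) = (227, 89).
After β⁻: (227, 90).
After α: (223, 88).
After α: (219, 86).
After α: (215, 84).
Z = 84 is polonium.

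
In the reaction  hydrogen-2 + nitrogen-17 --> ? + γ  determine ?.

O-19

Conserve mass number: 2 + 17 = A + 0, so A = 19.
Conserve atomic number: 1 + 7 = Z + 0, so Z = 8.
Z = 8 is oxygen, so the species is oxygen-19.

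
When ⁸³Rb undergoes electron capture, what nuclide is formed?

Electron capture: mass number changes by +0, atomic number by -1.
A: 83 = 83; Z: 37 − 1 = 36.
Z = 36 is krypton, so the daughter is ⁸³Kr.

Kr-83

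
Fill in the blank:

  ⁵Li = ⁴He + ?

proton

Conserve mass number: 5 = 4 + A, so A = 1.
Conserve atomic number: 3 = 2 + Z, so Z = 1.
A = 1 and Z = 1 is ¹H — a proton.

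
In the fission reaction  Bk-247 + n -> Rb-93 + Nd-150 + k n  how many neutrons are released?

Conserve mass number: 248 = 93 + 150 + k, so k = 248 − 243 = 5.
Check atomic number: 97 = 37 + 60 + 0 = 97. ✓

5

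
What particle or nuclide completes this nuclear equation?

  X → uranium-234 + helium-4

Conserve mass number: A = 234 + 4, so A = 238.
Conserve atomic number: Z = 92 + 2, so Z = 94.
Z = 94 is plutonium, so the species is plutonium-238.

Pu-238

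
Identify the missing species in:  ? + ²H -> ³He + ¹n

Conserve mass number: A + 2 = 3 + 1, so A = 2.
Conserve atomic number: Z + 1 = 2 + 0, so Z = 1.
A = 2 and Z = 1 is ²H — a deuteron.

deuteron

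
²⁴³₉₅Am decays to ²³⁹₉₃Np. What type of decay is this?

ΔA = 239 − 243 = -4; ΔZ = 93 − 95 = -2.
A drops by 4 and Z drops by 2 — the signature of alpha emission.

alpha decay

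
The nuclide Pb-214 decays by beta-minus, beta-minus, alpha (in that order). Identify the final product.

Start: (A, Z) = (214, 82).
After β⁻: (214, 83).
After β⁻: (214, 84).
After α: (210, 82).
Z = 82 is lead.

Pb-210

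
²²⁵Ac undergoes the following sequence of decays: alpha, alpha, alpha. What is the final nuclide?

Start: (A, Z) = (225, 89).
After α: (221, 87).
After α: (217, 85).
After α: (213, 83).
Z = 83 is bismuth.

Bi-213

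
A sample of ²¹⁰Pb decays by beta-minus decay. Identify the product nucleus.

Bi-210

Beta-minus decay: mass number changes by +0, atomic number by +1.
A: 210 = 210; Z: 82 + 1 = 83.
Z = 83 is bismuth, so the daughter is ²¹⁰Bi.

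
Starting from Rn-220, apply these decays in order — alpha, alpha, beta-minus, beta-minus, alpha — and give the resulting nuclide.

Pb-208

Start: (A, Z) = (220, 86).
After α: (216, 84).
After α: (212, 82).
After β⁻: (212, 83).
After β⁻: (212, 84).
After α: (208, 82).
Z = 82 is lead.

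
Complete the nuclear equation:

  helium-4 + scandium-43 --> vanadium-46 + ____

Conserve mass number: 4 + 43 = 46 + A, so A = 1.
Conserve atomic number: 2 + 21 = 23 + Z, so Z = 0.
A = 1 and Z = 0 is neutron — a neutron.

neutron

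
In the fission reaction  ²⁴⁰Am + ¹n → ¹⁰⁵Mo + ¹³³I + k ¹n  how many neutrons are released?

Conserve mass number: 241 = 105 + 133 + k, so k = 241 − 238 = 3.
Check atomic number: 95 = 42 + 53 + 0 = 95. ✓

3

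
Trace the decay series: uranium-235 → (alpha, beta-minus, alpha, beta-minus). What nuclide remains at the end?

Start: (A, Z) = (235, 92).
After α: (231, 90).
After β⁻: (231, 91).
After α: (227, 89).
After β⁻: (227, 90).
Z = 90 is thorium.

Th-227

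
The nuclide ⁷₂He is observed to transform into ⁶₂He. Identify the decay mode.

ΔA = 6 − 7 = -1; ΔZ = 2 − 2 = +0.
A drops by 1 with Z unchanged — a neutron was emitted.

neutron emission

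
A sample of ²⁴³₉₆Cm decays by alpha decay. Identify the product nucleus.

Pu-239

Alpha decay: mass number changes by -4, atomic number by -2.
A: 243 − 4 = 239; Z: 96 − 2 = 94.
Z = 94 is plutonium, so the daughter is ²³⁹₉₄Pu.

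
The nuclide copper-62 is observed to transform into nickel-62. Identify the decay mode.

beta-plus decay or electron capture

ΔA = 62 − 62 = 0; ΔZ = 28 − 29 = -1.
A is unchanged and Z drops by 1 — a proton has become a neutron (β⁺ emission or electron capture).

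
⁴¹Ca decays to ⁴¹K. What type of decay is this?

beta-plus decay or electron capture

ΔA = 41 − 41 = 0; ΔZ = 19 − 20 = -1.
A is unchanged and Z drops by 1 — a proton has become a neutron (β⁺ emission or electron capture).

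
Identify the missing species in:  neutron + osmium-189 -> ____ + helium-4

Conserve mass number: 1 + 189 = A + 4, so A = 186.
Conserve atomic number: 0 + 76 = Z + 2, so Z = 74.
Z = 74 is tungsten, so the species is tungsten-186.

W-186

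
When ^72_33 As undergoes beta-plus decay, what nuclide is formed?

Ge-72

Beta-plus decay: mass number changes by +0, atomic number by -1.
A: 72 = 72; Z: 33 − 1 = 32.
Z = 32 is germanium, so the daughter is ^72_32 Ge.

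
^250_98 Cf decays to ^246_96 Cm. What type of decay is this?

ΔA = 246 − 250 = -4; ΔZ = 96 − 98 = -2.
A drops by 4 and Z drops by 2 — the signature of alpha emission.

alpha decay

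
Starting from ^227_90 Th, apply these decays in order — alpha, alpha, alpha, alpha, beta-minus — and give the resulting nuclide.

Bi-211

Start: (A, Z) = (227, 90).
After α: (223, 88).
After α: (219, 86).
After α: (215, 84).
After α: (211, 82).
After β⁻: (211, 83).
Z = 83 is bismuth.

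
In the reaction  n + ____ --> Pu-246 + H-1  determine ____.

Am-246

Conserve mass number: 1 + A = 246 + 1, so A = 246.
Conserve atomic number: 0 + Z = 94 + 1, so Z = 95.
Z = 95 is americium, so the species is Am-246.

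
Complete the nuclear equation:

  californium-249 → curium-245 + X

alpha particle

Conserve mass number: 249 = 245 + A, so A = 4.
Conserve atomic number: 98 = 96 + Z, so Z = 2.
A = 4 and Z = 2 is helium-4 — an alpha particle.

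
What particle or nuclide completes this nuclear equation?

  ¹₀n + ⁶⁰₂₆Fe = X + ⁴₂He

Conserve mass number: 1 + 60 = A + 4, so A = 57.
Conserve atomic number: 0 + 26 = Z + 2, so Z = 24.
Z = 24 is chromium, so the species is ⁵⁷₂₄Cr.

Cr-57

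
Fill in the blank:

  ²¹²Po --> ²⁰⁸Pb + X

Conserve mass number: 212 = 208 + A, so A = 4.
Conserve atomic number: 84 = 82 + Z, so Z = 2.
A = 4 and Z = 2 is ⁴He — an alpha particle.

alpha particle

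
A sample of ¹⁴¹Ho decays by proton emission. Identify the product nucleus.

Proton emission: mass number changes by -1, atomic number by -1.
A: 141 − 1 = 140; Z: 67 − 1 = 66.
Z = 66 is dysprosium, so the daughter is ¹⁴⁰Dy.

Dy-140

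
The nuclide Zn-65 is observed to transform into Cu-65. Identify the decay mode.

ΔA = 65 − 65 = 0; ΔZ = 29 − 30 = -1.
A is unchanged and Z drops by 1 — a proton has become a neutron (β⁺ emission or electron capture).

beta-plus decay or electron capture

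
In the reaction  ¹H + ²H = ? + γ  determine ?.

Conserve mass number: 1 + 2 = A + 0, so A = 3.
Conserve atomic number: 1 + 1 = Z + 0, so Z = 2.
Z = 2 is helium, so the species is ³He.

He-3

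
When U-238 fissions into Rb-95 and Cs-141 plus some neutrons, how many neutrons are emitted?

2

Conserve mass number: 238 = 95 + 141 + k, so k = 238 − 236 = 2.
Check atomic number: 92 = 37 + 55 + 0 = 92. ✓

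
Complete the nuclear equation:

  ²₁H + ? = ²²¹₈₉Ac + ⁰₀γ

Conserve mass number: 2 + A = 221 + 0, so A = 219.
Conserve atomic number: 1 + Z = 89 + 0, so Z = 88.
Z = 88 is radium, so the species is ²¹⁹₈₈Ra.

Ra-219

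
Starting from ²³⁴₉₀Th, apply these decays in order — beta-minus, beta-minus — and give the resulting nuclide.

U-234

Start: (A, Z) = (234, 90).
After β⁻: (234, 91).
After β⁻: (234, 92).
Z = 92 is uranium.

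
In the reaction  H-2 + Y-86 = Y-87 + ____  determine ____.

Conserve mass number: 2 + 86 = 87 + A, so A = 1.
Conserve atomic number: 1 + 39 = 39 + Z, so Z = 1.
A = 1 and Z = 1 is H-1 — a proton.

proton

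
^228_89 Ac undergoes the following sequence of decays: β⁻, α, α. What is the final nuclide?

Rn-220

Start: (A, Z) = (228, 89).
After β⁻: (228, 90).
After α: (224, 88).
After α: (220, 86).
Z = 86 is radon.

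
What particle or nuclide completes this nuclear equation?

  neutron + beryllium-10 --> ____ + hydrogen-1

Conserve mass number: 1 + 10 = A + 1, so A = 10.
Conserve atomic number: 0 + 4 = Z + 1, so Z = 3.
Z = 3 is lithium, so the species is lithium-10.

Li-10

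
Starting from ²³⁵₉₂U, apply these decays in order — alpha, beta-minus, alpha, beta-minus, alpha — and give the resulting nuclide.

Ra-223

Start: (A, Z) = (235, 92).
After α: (231, 90).
After β⁻: (231, 91).
After α: (227, 89).
After β⁻: (227, 90).
After α: (223, 88).
Z = 88 is radium.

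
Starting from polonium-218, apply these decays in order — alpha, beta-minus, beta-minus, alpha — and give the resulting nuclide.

Start: (A, Z) = (218, 84).
After α: (214, 82).
After β⁻: (214, 83).
After β⁻: (214, 84).
After α: (210, 82).
Z = 82 is lead.

Pb-210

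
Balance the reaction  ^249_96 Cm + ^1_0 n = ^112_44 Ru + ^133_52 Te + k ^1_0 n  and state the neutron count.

5

Conserve mass number: 250 = 112 + 133 + k, so k = 250 − 245 = 5.
Check atomic number: 96 = 44 + 52 + 0 = 96. ✓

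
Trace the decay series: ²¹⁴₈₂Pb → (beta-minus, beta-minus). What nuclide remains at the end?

Start: (A, Z) = (214, 82).
After β⁻: (214, 83).
After β⁻: (214, 84).
Z = 84 is polonium.

Po-214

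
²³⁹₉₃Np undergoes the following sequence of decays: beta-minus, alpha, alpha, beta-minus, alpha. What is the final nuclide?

Start: (A, Z) = (239, 93).
After β⁻: (239, 94).
After α: (235, 92).
After α: (231, 90).
After β⁻: (231, 91).
After α: (227, 89).
Z = 89 is actinium.

Ac-227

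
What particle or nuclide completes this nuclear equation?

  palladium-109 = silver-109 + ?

Conserve mass number: 109 = 109 + A, so A = 0.
Conserve atomic number: 46 = 47 + Z, so Z = -1.
A = 0 and Z = -1 is e⁻ — a beta-minus particle.

beta-minus particle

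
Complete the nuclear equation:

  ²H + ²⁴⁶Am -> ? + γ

Conserve mass number: 2 + 246 = A + 0, so A = 248.
Conserve atomic number: 1 + 95 = Z + 0, so Z = 96.
Z = 96 is curium, so the species is ²⁴⁸Cm.

Cm-248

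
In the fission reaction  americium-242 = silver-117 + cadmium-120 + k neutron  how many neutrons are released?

Conserve mass number: 242 = 117 + 120 + k, so k = 242 − 237 = 5.
Check atomic number: 95 = 47 + 48 + 0 = 95. ✓

5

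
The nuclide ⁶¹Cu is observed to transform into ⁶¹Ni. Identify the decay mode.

ΔA = 61 − 61 = 0; ΔZ = 28 − 29 = -1.
A is unchanged and Z drops by 1 — a proton has become a neutron (β⁺ emission or electron capture).

beta-plus decay or electron capture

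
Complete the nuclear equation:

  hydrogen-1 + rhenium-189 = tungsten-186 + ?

alpha particle

Conserve mass number: 1 + 189 = 186 + A, so A = 4.
Conserve atomic number: 1 + 75 = 74 + Z, so Z = 2.
A = 4 and Z = 2 is helium-4 — an alpha particle.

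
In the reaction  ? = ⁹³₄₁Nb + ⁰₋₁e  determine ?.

Zr-93

Conserve mass number: A = 93 + 0, so A = 93.
Conserve atomic number: Z = 41 − 1, so Z = 40.
Z = 40 is zirconium, so the species is ⁹³₄₀Zr.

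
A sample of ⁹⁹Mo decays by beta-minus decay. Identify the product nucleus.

Beta-minus decay: mass number changes by +0, atomic number by +1.
A: 99 = 99; Z: 42 + 1 = 43.
Z = 43 is technetium, so the daughter is ⁹⁹Tc.

Tc-99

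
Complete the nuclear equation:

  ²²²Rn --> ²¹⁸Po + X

alpha particle

Conserve mass number: 222 = 218 + A, so A = 4.
Conserve atomic number: 86 = 84 + Z, so Z = 2.
A = 4 and Z = 2 is ⁴He — an alpha particle.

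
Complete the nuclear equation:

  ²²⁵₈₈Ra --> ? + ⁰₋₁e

Conserve mass number: 225 = A + 0, so A = 225.
Conserve atomic number: 88 = Z − 1, so Z = 89.
Z = 89 is actinium, so the species is ²²⁵₈₉Ac.

Ac-225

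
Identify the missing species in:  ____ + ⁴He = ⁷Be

Conserve mass number: A + 4 = 7, so A = 3.
Conserve atomic number: Z + 2 = 4, so Z = 2.
Z = 2 is helium, so the species is ³He.

He-3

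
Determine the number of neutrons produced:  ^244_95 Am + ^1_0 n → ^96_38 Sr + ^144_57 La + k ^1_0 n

Conserve mass number: 245 = 96 + 144 + k, so k = 245 − 240 = 5.
Check atomic number: 95 = 38 + 57 + 0 = 95. ✓

5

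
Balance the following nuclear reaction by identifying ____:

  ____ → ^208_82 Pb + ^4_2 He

Conserve mass number: A = 208 + 4, so A = 212.
Conserve atomic number: Z = 82 + 2, so Z = 84.
Z = 84 is polonium, so the species is ^212_84 Po.

Po-212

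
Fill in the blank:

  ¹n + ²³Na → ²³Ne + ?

proton

Conserve mass number: 1 + 23 = 23 + A, so A = 1.
Conserve atomic number: 0 + 11 = 10 + Z, so Z = 1.
A = 1 and Z = 1 is ¹H — a proton.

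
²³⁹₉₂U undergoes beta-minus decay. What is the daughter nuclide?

Beta-minus decay: mass number changes by +0, atomic number by +1.
A: 239 = 239; Z: 92 + 1 = 93.
Z = 93 is neptunium, so the daughter is ²³⁹₉₃Np.

Np-239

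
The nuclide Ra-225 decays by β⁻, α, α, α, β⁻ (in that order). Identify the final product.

Po-213

Start: (A, Z) = (225, 88).
After β⁻: (225, 89).
After α: (221, 87).
After α: (217, 85).
After α: (213, 83).
After β⁻: (213, 84).
Z = 84 is polonium.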